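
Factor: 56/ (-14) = -4 =-2^2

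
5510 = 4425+1085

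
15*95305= 1429575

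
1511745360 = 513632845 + 998112515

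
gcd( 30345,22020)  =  15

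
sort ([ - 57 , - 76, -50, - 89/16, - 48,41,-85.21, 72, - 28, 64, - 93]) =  [ - 93, - 85.21,-76, - 57, - 50, - 48, - 28, - 89/16,41 , 64,72 ] 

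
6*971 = 5826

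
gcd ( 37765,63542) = 1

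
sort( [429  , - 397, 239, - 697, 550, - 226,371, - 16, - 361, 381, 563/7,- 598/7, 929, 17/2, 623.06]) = [ - 697, - 397 , - 361, - 226, - 598/7, - 16, 17/2, 563/7,239,371, 381,  429, 550,623.06, 929 ] 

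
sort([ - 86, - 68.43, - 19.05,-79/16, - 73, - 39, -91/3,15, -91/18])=[ - 86, - 73,-68.43, - 39,-91/3 ,- 19.05,-91/18, - 79/16, 15]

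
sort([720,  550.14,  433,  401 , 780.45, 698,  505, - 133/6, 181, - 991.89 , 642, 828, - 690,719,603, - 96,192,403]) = [ - 991.89 ,  -  690, - 96,  -  133/6,181, 192,401,403, 433,505, 550.14,603,642,  698,719,  720,780.45,828]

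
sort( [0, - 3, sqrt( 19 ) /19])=[  -  3,0, sqrt (19)/19] 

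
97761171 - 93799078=3962093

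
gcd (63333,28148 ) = 7037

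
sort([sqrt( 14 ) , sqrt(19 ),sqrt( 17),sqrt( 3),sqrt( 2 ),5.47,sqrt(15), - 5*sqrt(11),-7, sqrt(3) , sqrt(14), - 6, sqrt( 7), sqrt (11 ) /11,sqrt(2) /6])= [ - 5*sqrt( 11 ),-7, - 6,sqrt(2 ) /6,sqrt(11 ) /11 , sqrt(2), sqrt(3),sqrt(3 ),sqrt (7),sqrt( 14 ),sqrt(14 ),sqrt(15),sqrt( 17),sqrt( 19 ),5.47 ] 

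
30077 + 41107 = 71184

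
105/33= 3+2/11= 3.18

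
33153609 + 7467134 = 40620743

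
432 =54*8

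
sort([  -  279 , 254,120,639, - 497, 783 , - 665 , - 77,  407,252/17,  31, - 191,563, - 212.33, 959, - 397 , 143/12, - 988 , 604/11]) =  [ - 988 , - 665, - 497,-397, - 279,  -  212.33,  -  191,-77,143/12,252/17, 31,604/11,120, 254,  407,563, 639, 783,959] 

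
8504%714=650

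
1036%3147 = 1036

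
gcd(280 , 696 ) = 8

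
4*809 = 3236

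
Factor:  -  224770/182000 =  - 2^( - 3) * 5^( - 2)*13^1*19^1 = -247/200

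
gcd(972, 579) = 3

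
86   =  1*86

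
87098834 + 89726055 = 176824889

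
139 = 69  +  70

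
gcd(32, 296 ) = 8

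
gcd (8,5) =1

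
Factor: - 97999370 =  - 2^1*5^1*7^1*31^1* 45161^1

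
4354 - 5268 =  - 914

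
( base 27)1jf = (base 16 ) 4E9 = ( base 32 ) 179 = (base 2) 10011101001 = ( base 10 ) 1257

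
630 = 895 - 265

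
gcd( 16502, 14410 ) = 2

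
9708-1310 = 8398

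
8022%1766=958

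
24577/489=24577/489 =50.26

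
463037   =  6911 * 67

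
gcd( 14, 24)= 2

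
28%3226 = 28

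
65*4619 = 300235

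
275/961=275/961  =  0.29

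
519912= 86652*6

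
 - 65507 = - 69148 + 3641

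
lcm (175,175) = 175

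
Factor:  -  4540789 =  - 11^1*509^1*811^1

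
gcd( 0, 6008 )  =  6008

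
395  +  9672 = 10067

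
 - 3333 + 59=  - 3274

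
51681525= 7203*7175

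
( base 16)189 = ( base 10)393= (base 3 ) 112120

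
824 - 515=309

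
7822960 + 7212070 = 15035030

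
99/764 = 99/764 = 0.13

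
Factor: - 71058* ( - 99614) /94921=7078371612/94921 = 2^2 * 3^1  *13^1*23^( - 1 )*911^1*4127^(  -  1 )*49807^1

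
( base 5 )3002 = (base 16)179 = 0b101111001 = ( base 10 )377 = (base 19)10G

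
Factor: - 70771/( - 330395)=5^( - 1 )*13^( - 2)*181^1 = 181/845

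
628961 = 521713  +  107248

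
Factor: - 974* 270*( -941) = 247464180 = 2^2*3^3*5^1*487^1*941^1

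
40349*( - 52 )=-2098148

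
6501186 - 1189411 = 5311775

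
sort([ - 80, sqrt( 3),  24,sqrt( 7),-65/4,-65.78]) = [-80,-65.78 , - 65/4, sqrt ( 3),sqrt( 7 ),24 ] 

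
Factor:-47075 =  - 5^2 * 7^1*269^1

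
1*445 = 445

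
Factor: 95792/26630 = 2^3*5^(-1)*2663^( - 1)*5987^1 = 47896/13315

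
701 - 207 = 494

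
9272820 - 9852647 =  - 579827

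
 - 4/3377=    - 1 + 3373/3377 = - 0.00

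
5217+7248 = 12465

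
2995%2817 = 178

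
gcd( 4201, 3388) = 1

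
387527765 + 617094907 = 1004622672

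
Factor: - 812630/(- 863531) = 2^1*5^1*7^1*13^1*967^(  -  1) = 910/967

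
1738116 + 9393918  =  11132034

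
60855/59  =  60855/59 =1031.44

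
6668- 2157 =4511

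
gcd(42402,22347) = 573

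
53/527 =53/527 = 0.10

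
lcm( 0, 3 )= 0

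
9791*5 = 48955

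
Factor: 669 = 3^1*223^1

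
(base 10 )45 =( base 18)29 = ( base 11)41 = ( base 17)2b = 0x2D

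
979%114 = 67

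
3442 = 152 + 3290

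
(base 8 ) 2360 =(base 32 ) 17G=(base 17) 466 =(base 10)1264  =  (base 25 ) 20E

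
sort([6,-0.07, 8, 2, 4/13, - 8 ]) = [ - 8,-0.07 , 4/13, 2,6,8] 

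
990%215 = 130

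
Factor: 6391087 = 19^1*336373^1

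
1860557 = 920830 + 939727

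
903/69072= 301/23024 =0.01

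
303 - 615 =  - 312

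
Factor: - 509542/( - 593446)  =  7^( - 1)* 11^1* 53^1 * 97^( - 1)=583/679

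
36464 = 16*2279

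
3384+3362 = 6746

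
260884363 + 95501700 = 356386063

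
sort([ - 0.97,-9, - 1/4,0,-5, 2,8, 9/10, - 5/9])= [ - 9,  -  5, - 0.97, - 5/9, - 1/4,  0,9/10 , 2,8 ]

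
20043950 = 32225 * 622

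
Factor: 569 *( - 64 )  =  -2^6*569^1 = - 36416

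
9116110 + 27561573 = 36677683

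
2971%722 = 83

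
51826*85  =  4405210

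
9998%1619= 284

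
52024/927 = 52024/927 = 56.12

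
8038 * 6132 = 49289016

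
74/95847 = 74/95847 = 0.00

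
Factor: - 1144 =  - 2^3*11^1*13^1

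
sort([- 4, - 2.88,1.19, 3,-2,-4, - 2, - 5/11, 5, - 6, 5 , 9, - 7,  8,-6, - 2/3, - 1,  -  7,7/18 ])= [-7 ,  -  7,  -  6, - 6, - 4,-4,  -  2.88,-2,-2, - 1,-2/3, - 5/11,7/18,1.19,3 , 5, 5 , 8,9] 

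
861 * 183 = 157563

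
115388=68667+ 46721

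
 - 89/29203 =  - 1 + 29114/29203 = - 0.00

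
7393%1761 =349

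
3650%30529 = 3650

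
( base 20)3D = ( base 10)73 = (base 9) 81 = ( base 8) 111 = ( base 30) 2d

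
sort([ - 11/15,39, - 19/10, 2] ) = [-19/10, - 11/15,2,39]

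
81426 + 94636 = 176062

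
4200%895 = 620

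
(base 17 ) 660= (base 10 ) 1836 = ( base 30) 216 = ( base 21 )439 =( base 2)11100101100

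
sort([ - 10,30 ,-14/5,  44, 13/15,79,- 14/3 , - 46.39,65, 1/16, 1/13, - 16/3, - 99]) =[ - 99 , - 46.39,  -  10,-16/3 , - 14/3, - 14/5,1/16,  1/13, 13/15,30,44, 65,79 ]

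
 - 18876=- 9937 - 8939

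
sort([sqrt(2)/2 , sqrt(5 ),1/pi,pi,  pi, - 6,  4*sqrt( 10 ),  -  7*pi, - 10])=[ - 7*pi, - 10, - 6,1/pi, sqrt( 2) /2,sqrt( 5 ),  pi,  pi, 4*sqrt(10 )]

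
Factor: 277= 277^1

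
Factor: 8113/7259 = 19/17 = 17^(  -  1)*19^1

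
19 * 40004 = 760076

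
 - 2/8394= - 1  +  4196/4197 = - 0.00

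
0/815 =0=0.00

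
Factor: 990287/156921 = 3^( - 1)*19^( - 1)  *  2753^ ( - 1 ) *990287^1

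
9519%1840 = 319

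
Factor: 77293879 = 13^1*1187^1*5009^1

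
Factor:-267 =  - 3^1*89^1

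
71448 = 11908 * 6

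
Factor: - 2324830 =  - 2^1*5^1*83^1*2801^1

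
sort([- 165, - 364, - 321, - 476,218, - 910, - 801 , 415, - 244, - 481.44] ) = [ - 910, - 801, - 481.44,- 476 , - 364, - 321, - 244, - 165 , 218,415 ]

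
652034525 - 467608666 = 184425859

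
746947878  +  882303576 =1629251454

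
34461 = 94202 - 59741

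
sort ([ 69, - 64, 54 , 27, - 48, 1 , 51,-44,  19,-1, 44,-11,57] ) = [ - 64,-48 , - 44,-11, - 1 , 1,19, 27, 44, 51, 54,57, 69]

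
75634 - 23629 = 52005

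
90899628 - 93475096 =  - 2575468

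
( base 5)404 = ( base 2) 1101000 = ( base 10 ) 104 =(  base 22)4G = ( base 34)32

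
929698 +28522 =958220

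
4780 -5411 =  - 631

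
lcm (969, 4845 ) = 4845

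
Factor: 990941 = 7^1*53^1*2671^1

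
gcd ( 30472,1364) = 4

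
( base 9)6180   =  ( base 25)762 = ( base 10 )4527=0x11AF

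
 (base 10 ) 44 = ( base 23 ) 1L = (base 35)19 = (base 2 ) 101100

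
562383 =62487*9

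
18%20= 18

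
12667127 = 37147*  341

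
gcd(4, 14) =2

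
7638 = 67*114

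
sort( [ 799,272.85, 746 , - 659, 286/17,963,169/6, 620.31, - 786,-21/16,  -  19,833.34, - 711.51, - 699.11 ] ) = [  -  786, - 711.51, - 699.11, - 659 , - 19, - 21/16,  286/17,169/6,272.85,620.31,746,799,  833.34,963]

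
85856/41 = 2094+2/41 = 2094.05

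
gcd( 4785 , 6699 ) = 957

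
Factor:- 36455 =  - 5^1*23^1*317^1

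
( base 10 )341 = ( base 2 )101010101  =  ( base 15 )17b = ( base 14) 1A5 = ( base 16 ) 155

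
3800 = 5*760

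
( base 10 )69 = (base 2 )1000101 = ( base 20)39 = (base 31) 27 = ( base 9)76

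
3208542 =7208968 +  - 4000426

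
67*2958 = 198186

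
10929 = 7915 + 3014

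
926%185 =1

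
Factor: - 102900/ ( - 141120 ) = 2^( - 4 ) *3^( - 1 )*5^1* 7^1 =35/48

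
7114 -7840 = -726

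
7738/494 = 3869/247 = 15.66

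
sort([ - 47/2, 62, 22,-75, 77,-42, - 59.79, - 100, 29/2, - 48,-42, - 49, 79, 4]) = [ - 100, - 75, - 59.79, - 49, - 48  , - 42, - 42, - 47/2, 4, 29/2,22,62, 77, 79]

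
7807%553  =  65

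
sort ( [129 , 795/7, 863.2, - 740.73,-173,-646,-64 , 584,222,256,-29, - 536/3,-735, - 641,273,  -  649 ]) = [- 740.73, - 735 , - 649,-646, -641, - 536/3, - 173,-64, - 29, 795/7,129, 222 , 256,273,584, 863.2] 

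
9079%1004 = 43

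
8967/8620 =1 + 347/8620 = 1.04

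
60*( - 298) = - 17880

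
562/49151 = 562/49151 =0.01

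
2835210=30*94507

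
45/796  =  45/796 = 0.06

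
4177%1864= 449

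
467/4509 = 467/4509 = 0.10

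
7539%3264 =1011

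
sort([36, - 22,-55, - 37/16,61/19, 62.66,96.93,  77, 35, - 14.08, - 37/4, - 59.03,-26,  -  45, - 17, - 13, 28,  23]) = [ - 59.03, - 55, - 45, - 26, - 22,-17, - 14.08, - 13, - 37/4,-37/16, 61/19, 23, 28, 35, 36,62.66, 77, 96.93] 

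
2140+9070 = 11210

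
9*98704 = 888336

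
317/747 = 317/747=0.42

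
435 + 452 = 887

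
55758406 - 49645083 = 6113323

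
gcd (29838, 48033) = 3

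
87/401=87/401 =0.22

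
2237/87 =2237/87 = 25.71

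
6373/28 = 6373/28=227.61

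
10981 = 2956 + 8025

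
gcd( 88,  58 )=2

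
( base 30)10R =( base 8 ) 1637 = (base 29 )12S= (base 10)927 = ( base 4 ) 32133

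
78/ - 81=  - 1 + 1/27 = - 0.96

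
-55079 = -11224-43855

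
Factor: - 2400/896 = -75/28 =- 2^( - 2 )*3^1*5^2 * 7^ (  -  1 ) 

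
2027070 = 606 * 3345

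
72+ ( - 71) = 1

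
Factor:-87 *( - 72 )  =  6264 = 2^3*3^3*29^1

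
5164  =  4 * 1291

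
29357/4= 7339 + 1/4 = 7339.25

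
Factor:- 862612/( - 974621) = 2^2*  59^( -1 )*16519^( - 1)*215653^1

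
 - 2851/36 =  - 80+29/36 = - 79.19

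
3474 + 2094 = 5568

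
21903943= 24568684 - 2664741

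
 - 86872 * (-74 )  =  6428528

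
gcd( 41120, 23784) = 8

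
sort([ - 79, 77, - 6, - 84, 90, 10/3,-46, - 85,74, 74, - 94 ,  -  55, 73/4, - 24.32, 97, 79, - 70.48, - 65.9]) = [ - 94,-85,-84, - 79,-70.48,-65.9,- 55, - 46, - 24.32, - 6,10/3,73/4,74 , 74, 77, 79,90, 97 ]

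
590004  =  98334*6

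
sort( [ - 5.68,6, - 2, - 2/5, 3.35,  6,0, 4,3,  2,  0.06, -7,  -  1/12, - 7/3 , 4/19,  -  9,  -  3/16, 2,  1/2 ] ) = [ - 9, - 7, - 5.68, - 7/3 , - 2, - 2/5,  -  3/16, - 1/12, 0, 0.06 , 4/19, 1/2, 2, 2, 3,3.35,4,6,6 ]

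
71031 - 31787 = 39244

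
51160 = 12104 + 39056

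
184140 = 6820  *27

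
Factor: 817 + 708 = 1525=5^2*61^1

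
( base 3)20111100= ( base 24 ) 856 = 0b1001001111110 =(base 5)122414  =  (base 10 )4734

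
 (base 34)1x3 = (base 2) 100011101001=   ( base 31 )2BI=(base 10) 2281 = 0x8E9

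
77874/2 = 38937 = 38937.00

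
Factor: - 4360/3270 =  - 2^2 *3^ ( - 1)=- 4/3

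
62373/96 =20791/32 = 649.72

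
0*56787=0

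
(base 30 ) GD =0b111101101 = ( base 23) la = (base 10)493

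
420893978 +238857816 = 659751794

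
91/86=1 + 5/86  =  1.06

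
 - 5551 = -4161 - 1390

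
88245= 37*2385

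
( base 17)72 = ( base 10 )121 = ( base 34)3J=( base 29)45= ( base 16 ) 79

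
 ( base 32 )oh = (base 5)11120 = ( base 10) 785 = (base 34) N3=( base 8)1421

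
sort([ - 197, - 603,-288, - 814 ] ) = [ - 814, - 603, - 288, -197]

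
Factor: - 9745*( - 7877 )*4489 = 5^1*67^2*1949^1*7877^1= 344581767485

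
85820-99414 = -13594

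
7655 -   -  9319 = 16974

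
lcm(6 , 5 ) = 30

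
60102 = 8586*7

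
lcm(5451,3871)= 267099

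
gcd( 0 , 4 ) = 4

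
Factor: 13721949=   3^2*797^1*1913^1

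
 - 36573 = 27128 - 63701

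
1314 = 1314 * 1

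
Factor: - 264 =-2^3 * 3^1*11^1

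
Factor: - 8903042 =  - 2^1*107^1* 41603^1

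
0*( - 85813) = 0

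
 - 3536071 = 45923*(-77) 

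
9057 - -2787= 11844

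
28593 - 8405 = 20188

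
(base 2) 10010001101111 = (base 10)9327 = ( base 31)9LR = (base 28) BP3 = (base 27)clc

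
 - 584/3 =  - 195  +  1/3 = - 194.67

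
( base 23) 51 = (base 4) 1310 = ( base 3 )11022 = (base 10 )116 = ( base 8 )164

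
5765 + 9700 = 15465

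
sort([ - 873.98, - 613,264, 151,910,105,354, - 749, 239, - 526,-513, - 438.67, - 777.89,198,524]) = [-873.98, - 777.89 ,  -  749,- 613, - 526,-513, - 438.67, 105,151,198, 239 , 264,354,524,910 ] 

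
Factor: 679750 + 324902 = 1004652 = 2^2*3^2*11^1*43^1 *59^1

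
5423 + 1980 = 7403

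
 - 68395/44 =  - 1555  +  25/44= - 1554.43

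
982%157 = 40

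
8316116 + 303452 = 8619568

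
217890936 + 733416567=951307503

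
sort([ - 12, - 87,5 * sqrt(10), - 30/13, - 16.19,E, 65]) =[ - 87, - 16.19, - 12, - 30/13,E,5*sqrt(10 ),65]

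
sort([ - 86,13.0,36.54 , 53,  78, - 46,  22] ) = [ - 86,-46,13.0, 22, 36.54,53,78]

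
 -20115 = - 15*1341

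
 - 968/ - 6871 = 968/6871 = 0.14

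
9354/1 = 9354 = 9354.00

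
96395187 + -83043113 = 13352074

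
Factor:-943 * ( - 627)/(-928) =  - 591261/928 = - 2^(  -  5) * 3^1*11^1*  19^1 * 23^1*29^( - 1) * 41^1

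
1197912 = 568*2109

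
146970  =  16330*9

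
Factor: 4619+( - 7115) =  - 2496 = - 2^6*3^1 * 13^1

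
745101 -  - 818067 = 1563168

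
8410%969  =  658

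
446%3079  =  446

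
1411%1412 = 1411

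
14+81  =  95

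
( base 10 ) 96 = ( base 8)140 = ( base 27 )3f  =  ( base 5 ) 341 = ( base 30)36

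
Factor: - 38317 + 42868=3^1*37^1*41^1 = 4551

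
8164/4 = 2041 = 2041.00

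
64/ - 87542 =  - 1 + 43739/43771  =  -0.00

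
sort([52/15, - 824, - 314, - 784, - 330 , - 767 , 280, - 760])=[ - 824, - 784, - 767, - 760, - 330,-314,52/15 , 280]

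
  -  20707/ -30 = 690  +  7/30 = 690.23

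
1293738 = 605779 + 687959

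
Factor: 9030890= 2^1*5^1*11^1*19^1*29^1*149^1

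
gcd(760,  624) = 8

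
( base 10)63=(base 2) 111111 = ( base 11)58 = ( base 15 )43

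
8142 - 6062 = 2080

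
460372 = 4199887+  - 3739515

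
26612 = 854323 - 827711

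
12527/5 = 2505 + 2/5 = 2505.40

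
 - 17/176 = -17/176 = - 0.10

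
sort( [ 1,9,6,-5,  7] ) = [-5,1,  6,  7, 9 ]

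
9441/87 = 108 + 15/29 = 108.52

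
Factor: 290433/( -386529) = - 17^(-1)*53^( - 1)*677^1 = - 677/901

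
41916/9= 13972/3  =  4657.33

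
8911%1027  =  695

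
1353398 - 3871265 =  - 2517867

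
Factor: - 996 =  -  2^2*3^1*83^1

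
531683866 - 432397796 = 99286070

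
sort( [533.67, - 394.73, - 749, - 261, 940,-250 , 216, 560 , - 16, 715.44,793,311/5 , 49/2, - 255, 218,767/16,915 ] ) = [ - 749, - 394.73,-261, - 255, - 250 , - 16, 49/2,767/16, 311/5,  216,218,533.67,560,715.44, 793, 915,940 ]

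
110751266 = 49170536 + 61580730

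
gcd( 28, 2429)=7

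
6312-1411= 4901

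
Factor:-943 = - 23^1*41^1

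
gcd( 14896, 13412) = 28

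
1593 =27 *59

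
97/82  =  1 + 15/82 = 1.18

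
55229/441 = 125 + 104/441= 125.24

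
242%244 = 242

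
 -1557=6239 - 7796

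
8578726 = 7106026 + 1472700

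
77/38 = 2 + 1/38=   2.03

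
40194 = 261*154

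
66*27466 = 1812756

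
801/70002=89/7778  =  0.01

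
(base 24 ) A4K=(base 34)52s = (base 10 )5876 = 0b1011011110100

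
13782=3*4594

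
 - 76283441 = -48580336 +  - 27703105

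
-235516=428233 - 663749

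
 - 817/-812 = 817/812 = 1.01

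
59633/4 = 14908+1/4 = 14908.25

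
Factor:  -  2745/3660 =-2^( - 2 )*3^1 = - 3/4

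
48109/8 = 48109/8 = 6013.62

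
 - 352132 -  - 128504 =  - 223628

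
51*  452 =23052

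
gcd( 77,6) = 1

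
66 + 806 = 872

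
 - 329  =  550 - 879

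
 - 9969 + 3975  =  -5994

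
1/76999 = 1/76999  =  0.00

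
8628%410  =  18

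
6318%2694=930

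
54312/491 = 110 + 302/491 = 110.62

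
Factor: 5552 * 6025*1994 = 2^5*5^2*241^1*347^1 * 997^1=66700895200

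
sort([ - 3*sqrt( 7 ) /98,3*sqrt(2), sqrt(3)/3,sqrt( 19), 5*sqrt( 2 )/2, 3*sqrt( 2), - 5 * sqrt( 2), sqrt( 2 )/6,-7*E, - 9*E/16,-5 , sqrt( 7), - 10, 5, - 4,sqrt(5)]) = [-7*E, - 10, - 5 * sqrt(2 ),-5, - 4, - 9*E/16, - 3*sqrt( 7 )/98, sqrt(2 ) /6, sqrt(3)/3, sqrt(5 ), sqrt(7),5*sqrt( 2)/2,  3 * sqrt(2 ),  3 * sqrt( 2 ), sqrt(19),5 ] 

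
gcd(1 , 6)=1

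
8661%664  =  29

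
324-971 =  - 647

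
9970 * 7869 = 78453930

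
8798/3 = 8798/3 = 2932.67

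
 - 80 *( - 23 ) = 1840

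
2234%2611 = 2234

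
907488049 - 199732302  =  707755747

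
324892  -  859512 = -534620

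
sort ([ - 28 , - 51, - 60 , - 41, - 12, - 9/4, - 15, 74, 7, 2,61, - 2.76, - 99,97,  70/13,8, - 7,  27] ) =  [ - 99, - 60,  -  51, - 41, - 28, - 15, - 12,-7,- 2.76, - 9/4,2, 70/13, 7,8, 27, 61 , 74,97 ]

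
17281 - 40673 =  - 23392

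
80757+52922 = 133679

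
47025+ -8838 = 38187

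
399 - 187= 212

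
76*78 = 5928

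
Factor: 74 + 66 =140 = 2^2*5^1 * 7^1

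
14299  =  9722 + 4577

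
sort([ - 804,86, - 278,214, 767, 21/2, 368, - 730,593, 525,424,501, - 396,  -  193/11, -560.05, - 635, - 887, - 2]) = [ - 887, - 804, - 730, - 635, - 560.05, - 396, - 278, - 193/11, - 2, 21/2, 86, 214,  368,424, 501, 525 , 593,  767]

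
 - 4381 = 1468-5849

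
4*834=3336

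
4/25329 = 4/25329 = 0.00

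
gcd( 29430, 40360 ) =10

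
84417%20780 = 1297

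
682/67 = 10 + 12/67=10.18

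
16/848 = 1/53=0.02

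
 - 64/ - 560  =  4/35 =0.11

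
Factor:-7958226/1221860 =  - 2^( - 1)* 3^1*5^(-1 )*19^1*199^ ( - 1) * 307^( - 1 ) * 69809^1 = - 3979113/610930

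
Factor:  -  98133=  - 3^1 * 7^1*4673^1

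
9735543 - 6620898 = 3114645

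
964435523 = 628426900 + 336008623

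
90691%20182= 9963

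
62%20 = 2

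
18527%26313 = 18527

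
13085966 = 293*44662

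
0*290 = 0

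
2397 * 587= 1407039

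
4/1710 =2/855=0.00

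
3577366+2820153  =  6397519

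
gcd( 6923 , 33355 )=7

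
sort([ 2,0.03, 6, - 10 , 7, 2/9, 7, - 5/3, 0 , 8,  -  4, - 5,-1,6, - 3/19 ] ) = [-10, - 5 , - 4,  -  5/3,- 1, - 3/19, 0, 0.03 , 2/9, 2, 6 , 6,7, 7, 8] 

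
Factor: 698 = 2^1*349^1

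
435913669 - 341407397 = 94506272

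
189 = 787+- 598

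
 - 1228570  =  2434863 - 3663433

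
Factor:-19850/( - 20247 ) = 2^1 * 3^( -1)  *5^2*17^( - 1 )   =  50/51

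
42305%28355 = 13950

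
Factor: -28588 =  - 2^2*7^1*1021^1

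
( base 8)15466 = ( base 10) 6966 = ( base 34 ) 60U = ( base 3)100120000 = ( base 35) 5o1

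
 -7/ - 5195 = 7/5195 = 0.00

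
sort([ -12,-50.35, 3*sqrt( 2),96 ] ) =[ - 50.35 ,  -  12, 3*sqrt(2),96] 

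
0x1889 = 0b1100010001001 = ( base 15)1CDB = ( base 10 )6281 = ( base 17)14c8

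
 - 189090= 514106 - 703196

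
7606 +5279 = 12885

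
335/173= 1 + 162/173  =  1.94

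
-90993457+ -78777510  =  -169770967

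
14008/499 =14008/499=28.07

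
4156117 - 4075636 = 80481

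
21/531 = 7/177 = 0.04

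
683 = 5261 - 4578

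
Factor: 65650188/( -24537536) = -2^( - 4 )*3^1*23^1*31^1*7673^1*383399^ (-1 ) = -16412547/6134384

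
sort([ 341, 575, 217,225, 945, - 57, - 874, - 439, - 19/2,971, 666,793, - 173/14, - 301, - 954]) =[ - 954, - 874, - 439, - 301, - 57, - 173/14,- 19/2,217,225,341, 575,666  ,  793, 945 , 971]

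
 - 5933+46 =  - 5887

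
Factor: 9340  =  2^2*5^1*467^1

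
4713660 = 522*9030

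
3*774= 2322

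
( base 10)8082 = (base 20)1042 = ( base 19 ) 1377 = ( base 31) 8CM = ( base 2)1111110010010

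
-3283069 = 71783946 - 75067015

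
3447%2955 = 492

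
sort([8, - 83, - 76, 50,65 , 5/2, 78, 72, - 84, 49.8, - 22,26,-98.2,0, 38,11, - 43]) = [ - 98.2,-84, - 83, - 76, - 43, - 22 , 0,5/2,8,11,26, 38,49.8,50, 65,72,78 ]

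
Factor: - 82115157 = -3^1*47^2*12391^1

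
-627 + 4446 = 3819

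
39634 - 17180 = 22454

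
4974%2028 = 918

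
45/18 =5/2  =  2.50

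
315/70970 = 63/14194 = 0.00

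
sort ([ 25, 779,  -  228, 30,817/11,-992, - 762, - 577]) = [ - 992, -762,-577,-228, 25, 30, 817/11,779]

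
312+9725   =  10037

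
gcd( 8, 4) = 4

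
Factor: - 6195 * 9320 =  - 2^3*3^1 * 5^2*7^1*59^1*233^1   =  - 57737400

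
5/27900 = 1/5580 = 0.00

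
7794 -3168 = 4626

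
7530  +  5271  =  12801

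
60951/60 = 20317/20 = 1015.85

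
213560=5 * 42712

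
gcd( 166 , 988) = 2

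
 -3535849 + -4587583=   -  8123432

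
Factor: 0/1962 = 0 = 0^1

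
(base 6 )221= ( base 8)125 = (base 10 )85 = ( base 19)49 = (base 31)2N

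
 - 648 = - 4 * 162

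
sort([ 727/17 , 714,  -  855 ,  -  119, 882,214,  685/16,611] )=[-855, - 119,  727/17 , 685/16,214 , 611,714, 882 ] 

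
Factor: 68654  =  2^1*34327^1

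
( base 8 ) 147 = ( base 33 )34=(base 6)251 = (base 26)3P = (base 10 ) 103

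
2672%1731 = 941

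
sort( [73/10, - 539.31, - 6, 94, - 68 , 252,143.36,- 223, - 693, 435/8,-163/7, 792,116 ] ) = [-693, - 539.31, - 223, - 68,  -  163/7,-6,73/10,435/8, 94, 116,143.36, 252, 792]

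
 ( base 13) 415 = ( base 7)2011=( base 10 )694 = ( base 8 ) 1266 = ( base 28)OM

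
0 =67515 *0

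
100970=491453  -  390483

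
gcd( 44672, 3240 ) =8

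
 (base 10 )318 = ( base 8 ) 476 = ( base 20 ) FI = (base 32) 9U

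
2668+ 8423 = 11091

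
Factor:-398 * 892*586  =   - 2^4*199^1 * 223^1 * 293^1=-208039376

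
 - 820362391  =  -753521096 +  - 66841295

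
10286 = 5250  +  5036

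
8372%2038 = 220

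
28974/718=14487/359=40.35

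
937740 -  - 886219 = 1823959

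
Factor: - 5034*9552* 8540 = -410643918720 = - 2^7*3^2*5^1*7^1*61^1*199^1*839^1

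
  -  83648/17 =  - 83648/17=- 4920.47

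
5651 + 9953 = 15604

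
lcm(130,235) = 6110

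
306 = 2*153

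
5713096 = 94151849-88438753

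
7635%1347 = 900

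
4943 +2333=7276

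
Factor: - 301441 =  - 7^1*43063^1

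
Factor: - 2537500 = - 2^2*5^5*7^1*29^1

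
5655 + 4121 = 9776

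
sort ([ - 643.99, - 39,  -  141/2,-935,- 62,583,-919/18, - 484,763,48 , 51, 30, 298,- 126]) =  [ - 935, - 643.99, - 484,-126,  -  141/2, -62, - 919/18 , - 39, 30, 48 , 51,298,583, 763 ] 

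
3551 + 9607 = 13158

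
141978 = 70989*2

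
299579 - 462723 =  - 163144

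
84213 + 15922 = 100135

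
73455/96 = 765+5/32  =  765.16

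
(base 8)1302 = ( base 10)706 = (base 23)17g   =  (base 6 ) 3134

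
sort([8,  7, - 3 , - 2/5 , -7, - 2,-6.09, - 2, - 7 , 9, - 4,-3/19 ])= [ - 7,  -  7,- 6.09, - 4, - 3,-2, - 2, - 2/5, - 3/19,7 , 8,9]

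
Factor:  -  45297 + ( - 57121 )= -102418 = - 2^1*41^1*1249^1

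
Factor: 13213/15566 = 73/86=2^( - 1 )*43^( - 1)*73^1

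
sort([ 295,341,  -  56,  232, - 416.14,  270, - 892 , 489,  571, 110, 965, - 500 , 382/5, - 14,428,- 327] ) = [ - 892,-500, - 416.14,-327,-56, - 14,382/5,  110, 232, 270,295,341,428, 489 , 571  ,  965] 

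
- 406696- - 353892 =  -52804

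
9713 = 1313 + 8400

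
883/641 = 1 + 242/641 = 1.38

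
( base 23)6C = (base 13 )B7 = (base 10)150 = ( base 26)5k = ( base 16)96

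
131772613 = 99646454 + 32126159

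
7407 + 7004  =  14411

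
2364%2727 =2364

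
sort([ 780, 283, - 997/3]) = [ - 997/3, 283 , 780] 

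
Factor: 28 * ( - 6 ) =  - 2^3*3^1*7^1 = - 168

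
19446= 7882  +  11564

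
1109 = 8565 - 7456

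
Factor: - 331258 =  - 2^1*89^1*1861^1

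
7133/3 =7133/3=2377.67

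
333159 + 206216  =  539375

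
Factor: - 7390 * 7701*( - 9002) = 2^2 * 3^1*5^1 * 7^1*17^1 * 151^1*643^1*739^1  =  512307330780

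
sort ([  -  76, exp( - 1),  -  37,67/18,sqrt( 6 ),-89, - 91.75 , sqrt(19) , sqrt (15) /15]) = [ - 91.75, - 89 ,- 76, - 37 , sqrt( 15) /15, exp ( - 1), sqrt (6 ),67/18,sqrt( 19)] 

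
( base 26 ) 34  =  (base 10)82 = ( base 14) 5C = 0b1010010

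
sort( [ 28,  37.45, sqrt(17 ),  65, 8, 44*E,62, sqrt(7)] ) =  [ sqrt(7),sqrt(17),  8, 28, 37.45 , 62, 65, 44*E]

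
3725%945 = 890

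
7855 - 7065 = 790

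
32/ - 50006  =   - 16/25003= -0.00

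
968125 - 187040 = 781085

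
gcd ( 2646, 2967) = 3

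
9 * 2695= 24255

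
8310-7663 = 647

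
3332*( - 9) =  - 29988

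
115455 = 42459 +72996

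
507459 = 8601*59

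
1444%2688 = 1444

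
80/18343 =80/18343 = 0.00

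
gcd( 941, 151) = 1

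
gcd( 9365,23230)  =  5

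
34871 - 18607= 16264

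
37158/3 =12386=12386.00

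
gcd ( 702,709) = 1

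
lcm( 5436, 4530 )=27180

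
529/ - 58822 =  - 1 + 58293/58822 = - 0.01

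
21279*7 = 148953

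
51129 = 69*741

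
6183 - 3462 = 2721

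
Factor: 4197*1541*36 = 232832772 = 2^2*3^3 *23^1*67^1*1399^1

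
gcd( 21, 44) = 1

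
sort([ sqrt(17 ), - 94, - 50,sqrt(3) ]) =[-94,- 50, sqrt(3),sqrt( 17)]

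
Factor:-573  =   - 3^1*191^1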